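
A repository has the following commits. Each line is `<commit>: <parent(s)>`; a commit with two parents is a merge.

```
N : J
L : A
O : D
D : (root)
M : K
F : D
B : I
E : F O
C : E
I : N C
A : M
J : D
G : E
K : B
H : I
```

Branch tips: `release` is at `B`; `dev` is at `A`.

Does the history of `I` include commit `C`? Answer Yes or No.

Yes

Ancestors of I (commits reachable by following parents): {C, D, E, F, I, J, N, O}.
C is in that set, so it is an ancestor of I.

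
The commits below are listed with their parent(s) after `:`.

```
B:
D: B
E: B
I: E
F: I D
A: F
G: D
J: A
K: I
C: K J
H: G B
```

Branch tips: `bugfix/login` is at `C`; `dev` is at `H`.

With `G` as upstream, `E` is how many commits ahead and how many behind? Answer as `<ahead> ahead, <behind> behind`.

Reachable from E: {B, E}.
Reachable from G: {B, D, G}.
Only in E's history (ahead): {E} — 1.
Only in G's history (behind): {D, G} — 2.

1 ahead, 2 behind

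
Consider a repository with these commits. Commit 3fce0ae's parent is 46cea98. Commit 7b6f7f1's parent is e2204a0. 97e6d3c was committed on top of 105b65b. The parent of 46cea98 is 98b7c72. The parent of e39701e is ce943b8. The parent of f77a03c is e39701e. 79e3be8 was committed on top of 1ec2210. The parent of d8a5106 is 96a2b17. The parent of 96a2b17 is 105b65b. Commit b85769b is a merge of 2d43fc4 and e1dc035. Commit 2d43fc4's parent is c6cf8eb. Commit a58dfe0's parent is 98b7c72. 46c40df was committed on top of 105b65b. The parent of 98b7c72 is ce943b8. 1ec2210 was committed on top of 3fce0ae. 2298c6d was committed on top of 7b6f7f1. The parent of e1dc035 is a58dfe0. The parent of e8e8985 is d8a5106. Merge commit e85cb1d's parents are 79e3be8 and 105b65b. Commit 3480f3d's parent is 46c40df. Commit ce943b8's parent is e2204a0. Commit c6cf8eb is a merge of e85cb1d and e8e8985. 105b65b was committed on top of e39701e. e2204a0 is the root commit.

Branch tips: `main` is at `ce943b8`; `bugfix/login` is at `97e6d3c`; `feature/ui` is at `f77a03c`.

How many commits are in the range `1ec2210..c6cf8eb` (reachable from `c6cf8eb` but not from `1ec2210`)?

8

Reachable from c6cf8eb: {105b65b, 1ec2210, 3fce0ae, 46cea98, 79e3be8, 96a2b17, 98b7c72, c6cf8eb, ce943b8, d8a5106, e2204a0, e39701e, e85cb1d, e8e8985}.
Reachable from 1ec2210: {1ec2210, 3fce0ae, 46cea98, 98b7c72, ce943b8, e2204a0}.
In c6cf8eb's history but not 1ec2210's: {105b65b, 79e3be8, 96a2b17, c6cf8eb, d8a5106, e39701e, e85cb1d, e8e8985} — 8 commits.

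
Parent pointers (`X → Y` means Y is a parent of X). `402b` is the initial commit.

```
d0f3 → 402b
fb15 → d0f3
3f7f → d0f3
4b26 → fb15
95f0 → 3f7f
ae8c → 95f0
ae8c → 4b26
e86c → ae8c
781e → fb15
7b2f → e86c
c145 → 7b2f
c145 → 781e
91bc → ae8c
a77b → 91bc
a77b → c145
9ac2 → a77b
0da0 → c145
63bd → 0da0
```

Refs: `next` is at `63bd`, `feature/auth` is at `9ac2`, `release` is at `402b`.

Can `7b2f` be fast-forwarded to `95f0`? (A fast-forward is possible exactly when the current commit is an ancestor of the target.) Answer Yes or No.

No

A fast-forward from 7b2f to 95f0 is possible iff 7b2f is an ancestor of 95f0.
Ancestors of 95f0: {3f7f, 402b, 95f0, d0f3}.
7b2f is not among them, so fast-forward is not possible.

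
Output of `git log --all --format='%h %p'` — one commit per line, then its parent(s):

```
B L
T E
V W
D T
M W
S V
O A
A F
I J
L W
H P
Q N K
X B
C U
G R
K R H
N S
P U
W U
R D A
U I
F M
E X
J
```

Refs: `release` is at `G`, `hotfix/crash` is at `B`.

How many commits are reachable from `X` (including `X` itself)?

7

Walking parent pointers from X: reachable set = {B, I, J, L, U, W, X}.
That is 7 commits.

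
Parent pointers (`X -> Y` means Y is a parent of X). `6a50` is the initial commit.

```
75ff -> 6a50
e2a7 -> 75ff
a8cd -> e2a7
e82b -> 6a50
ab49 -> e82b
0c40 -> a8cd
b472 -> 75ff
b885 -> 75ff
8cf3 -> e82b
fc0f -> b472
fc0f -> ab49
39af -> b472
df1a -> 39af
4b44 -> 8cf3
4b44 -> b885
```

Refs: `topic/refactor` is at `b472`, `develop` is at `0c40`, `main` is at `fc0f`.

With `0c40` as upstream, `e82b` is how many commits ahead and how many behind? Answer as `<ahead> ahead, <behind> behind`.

Reachable from e82b: {6a50, e82b}.
Reachable from 0c40: {0c40, 6a50, 75ff, a8cd, e2a7}.
Only in e82b's history (ahead): {e82b} — 1.
Only in 0c40's history (behind): {0c40, 75ff, a8cd, e2a7} — 4.

1 ahead, 4 behind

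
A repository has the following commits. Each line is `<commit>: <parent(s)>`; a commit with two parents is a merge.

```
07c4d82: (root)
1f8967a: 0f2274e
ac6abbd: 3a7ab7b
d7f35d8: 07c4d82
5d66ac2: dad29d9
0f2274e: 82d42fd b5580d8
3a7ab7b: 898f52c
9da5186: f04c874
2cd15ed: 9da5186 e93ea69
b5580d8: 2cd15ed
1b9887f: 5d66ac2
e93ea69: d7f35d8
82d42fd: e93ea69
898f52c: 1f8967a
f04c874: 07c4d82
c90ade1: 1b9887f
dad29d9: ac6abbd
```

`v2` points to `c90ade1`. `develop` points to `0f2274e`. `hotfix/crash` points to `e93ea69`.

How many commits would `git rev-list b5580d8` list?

Walking parent pointers from b5580d8: reachable set = {07c4d82, 2cd15ed, 9da5186, b5580d8, d7f35d8, e93ea69, f04c874}.
That is 7 commits.

7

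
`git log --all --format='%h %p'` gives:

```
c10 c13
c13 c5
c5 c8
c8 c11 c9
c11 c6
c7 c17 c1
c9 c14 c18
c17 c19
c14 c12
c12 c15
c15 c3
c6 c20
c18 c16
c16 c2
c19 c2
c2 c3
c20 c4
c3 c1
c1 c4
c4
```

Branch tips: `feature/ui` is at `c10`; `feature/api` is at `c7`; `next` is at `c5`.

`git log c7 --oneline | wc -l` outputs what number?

7

Walking parent pointers from c7: reachable set = {c1, c17, c19, c2, c3, c4, c7}.
That is 7 commits.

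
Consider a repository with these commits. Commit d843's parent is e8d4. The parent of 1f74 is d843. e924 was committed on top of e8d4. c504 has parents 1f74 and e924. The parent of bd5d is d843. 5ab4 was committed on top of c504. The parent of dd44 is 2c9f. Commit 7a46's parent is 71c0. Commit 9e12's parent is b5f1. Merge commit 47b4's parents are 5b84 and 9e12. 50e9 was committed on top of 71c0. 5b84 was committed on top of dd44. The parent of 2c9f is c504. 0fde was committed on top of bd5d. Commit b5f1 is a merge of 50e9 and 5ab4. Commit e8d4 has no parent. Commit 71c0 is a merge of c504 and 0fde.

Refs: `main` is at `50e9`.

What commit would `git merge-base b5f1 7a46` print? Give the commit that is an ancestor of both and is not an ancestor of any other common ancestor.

Ancestors of b5f1: {0fde, 1f74, 50e9, 5ab4, 71c0, b5f1, bd5d, c504, d843, e8d4, e924}.
Ancestors of 7a46: {0fde, 1f74, 71c0, 7a46, bd5d, c504, d843, e8d4, e924}.
Common ancestors: {0fde, 1f74, 71c0, bd5d, c504, d843, e8d4, e924}.
Among these, 71c0 is not an ancestor of any other common ancestor — it is the merge base.

71c0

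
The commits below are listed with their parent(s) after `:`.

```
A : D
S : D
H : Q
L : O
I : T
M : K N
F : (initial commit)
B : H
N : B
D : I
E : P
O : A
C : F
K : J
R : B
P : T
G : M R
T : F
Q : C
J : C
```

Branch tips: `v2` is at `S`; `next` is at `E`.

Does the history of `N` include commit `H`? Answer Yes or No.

Yes

Ancestors of N (commits reachable by following parents): {B, C, F, H, N, Q}.
H is in that set, so it is an ancestor of N.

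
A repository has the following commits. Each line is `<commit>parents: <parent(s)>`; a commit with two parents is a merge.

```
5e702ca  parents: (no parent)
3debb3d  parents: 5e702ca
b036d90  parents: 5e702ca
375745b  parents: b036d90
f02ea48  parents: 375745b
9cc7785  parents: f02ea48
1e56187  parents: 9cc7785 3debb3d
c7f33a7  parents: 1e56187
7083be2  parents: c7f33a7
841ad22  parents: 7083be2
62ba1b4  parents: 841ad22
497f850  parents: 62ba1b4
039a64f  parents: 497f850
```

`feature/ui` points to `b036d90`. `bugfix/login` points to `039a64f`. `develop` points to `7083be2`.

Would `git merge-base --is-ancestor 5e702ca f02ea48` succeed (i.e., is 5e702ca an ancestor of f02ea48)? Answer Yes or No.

Yes

Ancestors of f02ea48 (commits reachable by following parents): {375745b, 5e702ca, b036d90, f02ea48}.
5e702ca is in that set, so it is an ancestor of f02ea48.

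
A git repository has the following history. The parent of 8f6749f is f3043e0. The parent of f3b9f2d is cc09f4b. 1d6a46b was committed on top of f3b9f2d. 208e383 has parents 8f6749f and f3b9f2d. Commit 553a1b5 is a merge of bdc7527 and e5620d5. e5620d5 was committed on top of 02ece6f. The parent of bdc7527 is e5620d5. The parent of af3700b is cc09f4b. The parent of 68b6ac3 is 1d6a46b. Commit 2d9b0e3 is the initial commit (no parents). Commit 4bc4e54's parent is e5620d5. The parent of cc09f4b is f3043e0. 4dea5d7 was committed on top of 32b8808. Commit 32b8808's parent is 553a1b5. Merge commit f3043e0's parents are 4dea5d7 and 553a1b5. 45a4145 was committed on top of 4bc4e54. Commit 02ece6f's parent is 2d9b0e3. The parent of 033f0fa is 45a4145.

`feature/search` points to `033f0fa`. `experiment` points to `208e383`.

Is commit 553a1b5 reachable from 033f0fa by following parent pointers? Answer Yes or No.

No

Ancestors of 033f0fa: {02ece6f, 033f0fa, 2d9b0e3, 45a4145, 4bc4e54, e5620d5}.
553a1b5 is not in that set, so it is not an ancestor of 033f0fa.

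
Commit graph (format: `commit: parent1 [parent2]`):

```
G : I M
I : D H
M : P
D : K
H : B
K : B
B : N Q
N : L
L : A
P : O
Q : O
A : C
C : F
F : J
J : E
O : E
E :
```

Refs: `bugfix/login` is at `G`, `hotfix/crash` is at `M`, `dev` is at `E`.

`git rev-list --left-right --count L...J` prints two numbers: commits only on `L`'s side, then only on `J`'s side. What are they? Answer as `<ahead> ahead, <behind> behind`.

Reachable from L: {A, C, E, F, J, L}.
Reachable from J: {E, J}.
Only in L's history (ahead): {A, C, F, L} — 4.
Only in J's history (behind): {} — 0.

4 ahead, 0 behind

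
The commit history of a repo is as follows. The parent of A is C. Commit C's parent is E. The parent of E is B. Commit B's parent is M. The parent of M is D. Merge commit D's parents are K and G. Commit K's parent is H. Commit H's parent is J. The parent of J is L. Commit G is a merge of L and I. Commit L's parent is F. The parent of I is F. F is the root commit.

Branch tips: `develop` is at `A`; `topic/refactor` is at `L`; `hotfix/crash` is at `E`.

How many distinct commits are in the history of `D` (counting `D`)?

Walking parent pointers from D: reachable set = {D, F, G, H, I, J, K, L}.
That is 8 commits.

8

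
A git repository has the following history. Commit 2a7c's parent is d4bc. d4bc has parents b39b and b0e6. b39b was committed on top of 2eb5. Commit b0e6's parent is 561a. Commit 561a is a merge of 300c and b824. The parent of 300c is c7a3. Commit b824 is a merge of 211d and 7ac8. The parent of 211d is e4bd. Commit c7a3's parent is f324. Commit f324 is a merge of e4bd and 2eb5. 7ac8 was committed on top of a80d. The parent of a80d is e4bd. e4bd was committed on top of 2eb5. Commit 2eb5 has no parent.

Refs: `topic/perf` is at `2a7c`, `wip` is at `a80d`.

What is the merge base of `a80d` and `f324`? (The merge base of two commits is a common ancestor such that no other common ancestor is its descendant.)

e4bd

Ancestors of a80d: {2eb5, a80d, e4bd}.
Ancestors of f324: {2eb5, e4bd, f324}.
Common ancestors: {2eb5, e4bd}.
Among these, e4bd is not an ancestor of any other common ancestor — it is the merge base.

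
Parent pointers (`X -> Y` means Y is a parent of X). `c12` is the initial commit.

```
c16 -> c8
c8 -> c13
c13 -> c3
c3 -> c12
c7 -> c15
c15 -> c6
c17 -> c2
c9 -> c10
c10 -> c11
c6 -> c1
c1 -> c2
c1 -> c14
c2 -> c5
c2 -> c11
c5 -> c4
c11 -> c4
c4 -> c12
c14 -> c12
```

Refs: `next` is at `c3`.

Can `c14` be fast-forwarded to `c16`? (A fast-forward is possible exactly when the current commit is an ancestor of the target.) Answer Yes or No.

A fast-forward from c14 to c16 is possible iff c14 is an ancestor of c16.
Ancestors of c16: {c12, c13, c16, c3, c8}.
c14 is not among them, so fast-forward is not possible.

No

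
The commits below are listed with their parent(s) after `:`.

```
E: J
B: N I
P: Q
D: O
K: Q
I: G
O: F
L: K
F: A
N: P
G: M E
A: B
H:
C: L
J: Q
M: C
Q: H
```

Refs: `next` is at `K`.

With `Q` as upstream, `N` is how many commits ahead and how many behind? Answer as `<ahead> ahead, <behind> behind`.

2 ahead, 0 behind

Reachable from N: {H, N, P, Q}.
Reachable from Q: {H, Q}.
Only in N's history (ahead): {N, P} — 2.
Only in Q's history (behind): {} — 0.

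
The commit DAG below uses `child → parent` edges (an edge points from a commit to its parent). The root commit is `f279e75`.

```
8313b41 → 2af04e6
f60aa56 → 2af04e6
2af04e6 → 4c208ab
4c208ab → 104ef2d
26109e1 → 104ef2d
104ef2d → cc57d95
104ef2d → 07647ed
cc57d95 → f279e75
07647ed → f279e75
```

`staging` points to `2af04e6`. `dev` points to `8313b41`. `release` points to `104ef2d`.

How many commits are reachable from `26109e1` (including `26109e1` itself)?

Walking parent pointers from 26109e1: reachable set = {07647ed, 104ef2d, 26109e1, cc57d95, f279e75}.
That is 5 commits.

5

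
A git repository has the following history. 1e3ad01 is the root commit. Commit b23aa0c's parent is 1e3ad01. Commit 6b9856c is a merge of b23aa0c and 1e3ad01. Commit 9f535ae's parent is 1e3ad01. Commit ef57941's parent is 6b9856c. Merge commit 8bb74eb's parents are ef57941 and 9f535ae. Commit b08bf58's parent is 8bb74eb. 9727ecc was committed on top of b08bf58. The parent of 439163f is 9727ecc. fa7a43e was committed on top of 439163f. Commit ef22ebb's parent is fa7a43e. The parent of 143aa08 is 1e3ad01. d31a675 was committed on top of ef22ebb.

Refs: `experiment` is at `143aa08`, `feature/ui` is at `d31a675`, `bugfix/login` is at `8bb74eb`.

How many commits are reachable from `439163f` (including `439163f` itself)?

Walking parent pointers from 439163f: reachable set = {1e3ad01, 439163f, 6b9856c, 8bb74eb, 9727ecc, 9f535ae, b08bf58, b23aa0c, ef57941}.
That is 9 commits.

9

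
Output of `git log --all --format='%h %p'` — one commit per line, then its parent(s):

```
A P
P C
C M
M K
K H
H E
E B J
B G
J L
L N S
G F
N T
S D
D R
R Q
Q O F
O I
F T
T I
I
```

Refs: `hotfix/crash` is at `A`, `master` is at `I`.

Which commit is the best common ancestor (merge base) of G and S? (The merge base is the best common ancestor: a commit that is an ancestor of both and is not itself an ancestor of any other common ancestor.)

F

Ancestors of G: {F, G, I, T}.
Ancestors of S: {D, F, I, O, Q, R, S, T}.
Common ancestors: {F, I, T}.
Among these, F is not an ancestor of any other common ancestor — it is the merge base.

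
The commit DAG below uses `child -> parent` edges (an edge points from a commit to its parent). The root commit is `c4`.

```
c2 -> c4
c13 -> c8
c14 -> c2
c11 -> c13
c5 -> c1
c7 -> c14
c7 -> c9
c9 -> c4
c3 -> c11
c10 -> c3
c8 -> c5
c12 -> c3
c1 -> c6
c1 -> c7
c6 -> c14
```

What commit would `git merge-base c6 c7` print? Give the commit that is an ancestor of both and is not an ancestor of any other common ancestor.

c14

Ancestors of c6: {c14, c2, c4, c6}.
Ancestors of c7: {c14, c2, c4, c7, c9}.
Common ancestors: {c14, c2, c4}.
Among these, c14 is not an ancestor of any other common ancestor — it is the merge base.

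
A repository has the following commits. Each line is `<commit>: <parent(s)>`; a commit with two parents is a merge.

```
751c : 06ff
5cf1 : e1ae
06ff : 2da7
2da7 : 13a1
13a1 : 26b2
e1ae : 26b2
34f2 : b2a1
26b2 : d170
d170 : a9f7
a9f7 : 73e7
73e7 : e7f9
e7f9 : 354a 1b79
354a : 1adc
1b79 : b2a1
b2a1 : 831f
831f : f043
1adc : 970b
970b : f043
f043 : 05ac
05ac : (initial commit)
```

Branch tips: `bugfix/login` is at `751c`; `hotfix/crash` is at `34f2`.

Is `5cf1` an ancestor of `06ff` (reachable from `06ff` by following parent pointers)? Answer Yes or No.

Ancestors of 06ff: {05ac, 06ff, 13a1, 1adc, 1b79, 26b2, 2da7, 354a, 73e7, 831f, 970b, a9f7, b2a1, d170, e7f9, f043}.
5cf1 is not in that set, so it is not an ancestor of 06ff.

No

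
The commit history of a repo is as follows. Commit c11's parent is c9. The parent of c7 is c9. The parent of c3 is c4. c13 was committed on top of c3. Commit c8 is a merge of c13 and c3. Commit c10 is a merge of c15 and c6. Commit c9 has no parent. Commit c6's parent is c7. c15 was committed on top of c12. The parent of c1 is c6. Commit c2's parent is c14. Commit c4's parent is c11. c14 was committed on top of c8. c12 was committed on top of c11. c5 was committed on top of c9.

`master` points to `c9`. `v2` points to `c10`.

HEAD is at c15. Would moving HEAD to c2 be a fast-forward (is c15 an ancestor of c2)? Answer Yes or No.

A fast-forward from c15 to c2 is possible iff c15 is an ancestor of c2.
Ancestors of c2: {c11, c13, c14, c2, c3, c4, c8, c9}.
c15 is not among them, so fast-forward is not possible.

No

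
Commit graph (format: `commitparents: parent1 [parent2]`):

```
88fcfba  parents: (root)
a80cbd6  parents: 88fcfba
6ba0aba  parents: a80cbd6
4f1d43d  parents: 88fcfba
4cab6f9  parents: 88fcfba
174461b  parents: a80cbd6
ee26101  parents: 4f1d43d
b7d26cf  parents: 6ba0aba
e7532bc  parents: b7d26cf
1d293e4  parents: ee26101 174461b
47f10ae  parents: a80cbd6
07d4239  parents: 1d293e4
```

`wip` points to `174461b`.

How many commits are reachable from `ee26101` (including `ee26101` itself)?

Walking parent pointers from ee26101: reachable set = {4f1d43d, 88fcfba, ee26101}.
That is 3 commits.

3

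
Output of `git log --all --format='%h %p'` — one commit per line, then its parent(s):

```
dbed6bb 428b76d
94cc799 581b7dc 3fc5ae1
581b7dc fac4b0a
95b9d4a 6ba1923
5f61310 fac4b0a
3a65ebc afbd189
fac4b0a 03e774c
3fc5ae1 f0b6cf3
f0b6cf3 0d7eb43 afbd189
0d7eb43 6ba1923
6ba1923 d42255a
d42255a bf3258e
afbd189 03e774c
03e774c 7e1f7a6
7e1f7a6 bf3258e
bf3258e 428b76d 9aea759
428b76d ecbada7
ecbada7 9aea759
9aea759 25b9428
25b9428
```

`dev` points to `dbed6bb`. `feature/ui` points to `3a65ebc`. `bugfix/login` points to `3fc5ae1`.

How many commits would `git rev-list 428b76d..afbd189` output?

4

Reachable from afbd189: {03e774c, 25b9428, 428b76d, 7e1f7a6, 9aea759, afbd189, bf3258e, ecbada7}.
Reachable from 428b76d: {25b9428, 428b76d, 9aea759, ecbada7}.
In afbd189's history but not 428b76d's: {03e774c, 7e1f7a6, afbd189, bf3258e} — 4 commits.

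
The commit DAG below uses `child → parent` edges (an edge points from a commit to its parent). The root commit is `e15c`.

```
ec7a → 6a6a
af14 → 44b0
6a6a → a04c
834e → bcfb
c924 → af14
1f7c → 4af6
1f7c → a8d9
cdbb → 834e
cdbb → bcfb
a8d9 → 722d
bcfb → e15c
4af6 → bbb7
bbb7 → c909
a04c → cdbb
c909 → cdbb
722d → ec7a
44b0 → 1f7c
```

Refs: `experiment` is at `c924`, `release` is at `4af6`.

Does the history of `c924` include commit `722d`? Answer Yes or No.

Yes

Ancestors of c924 (commits reachable by following parents): {1f7c, 44b0, 4af6, 6a6a, 722d, 834e, a04c, a8d9, af14, bbb7, bcfb, c909, c924, cdbb, e15c, ec7a}.
722d is in that set, so it is an ancestor of c924.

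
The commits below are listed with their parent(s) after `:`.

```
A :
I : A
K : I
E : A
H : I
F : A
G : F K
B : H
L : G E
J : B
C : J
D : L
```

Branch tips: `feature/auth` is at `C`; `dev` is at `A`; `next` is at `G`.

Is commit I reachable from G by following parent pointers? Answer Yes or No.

Yes

Ancestors of G (commits reachable by following parents): {A, F, G, I, K}.
I is in that set, so it is an ancestor of G.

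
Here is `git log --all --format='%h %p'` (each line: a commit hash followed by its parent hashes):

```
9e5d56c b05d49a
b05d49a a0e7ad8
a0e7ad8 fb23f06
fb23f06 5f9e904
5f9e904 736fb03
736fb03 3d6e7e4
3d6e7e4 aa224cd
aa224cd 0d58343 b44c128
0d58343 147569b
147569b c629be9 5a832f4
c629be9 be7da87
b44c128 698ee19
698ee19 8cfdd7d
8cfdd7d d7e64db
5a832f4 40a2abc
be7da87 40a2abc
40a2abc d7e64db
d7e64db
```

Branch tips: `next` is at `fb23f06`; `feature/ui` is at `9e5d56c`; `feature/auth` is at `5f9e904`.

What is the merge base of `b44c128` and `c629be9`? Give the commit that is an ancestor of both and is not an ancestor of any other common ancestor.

Ancestors of b44c128: {698ee19, 8cfdd7d, b44c128, d7e64db}.
Ancestors of c629be9: {40a2abc, be7da87, c629be9, d7e64db}.
Common ancestors: {d7e64db}.
The only common ancestor is d7e64db, so it is the merge base.

d7e64db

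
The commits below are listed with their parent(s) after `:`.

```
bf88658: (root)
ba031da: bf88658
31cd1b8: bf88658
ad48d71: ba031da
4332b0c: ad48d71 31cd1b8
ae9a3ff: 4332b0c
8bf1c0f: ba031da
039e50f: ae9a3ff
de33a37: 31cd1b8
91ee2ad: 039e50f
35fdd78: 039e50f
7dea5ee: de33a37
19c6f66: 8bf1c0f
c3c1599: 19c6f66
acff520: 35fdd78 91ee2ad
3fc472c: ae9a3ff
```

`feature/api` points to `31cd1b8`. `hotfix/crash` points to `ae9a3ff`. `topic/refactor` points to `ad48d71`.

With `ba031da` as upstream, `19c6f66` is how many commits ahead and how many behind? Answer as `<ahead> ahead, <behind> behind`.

2 ahead, 0 behind

Reachable from 19c6f66: {19c6f66, 8bf1c0f, ba031da, bf88658}.
Reachable from ba031da: {ba031da, bf88658}.
Only in 19c6f66's history (ahead): {19c6f66, 8bf1c0f} — 2.
Only in ba031da's history (behind): {} — 0.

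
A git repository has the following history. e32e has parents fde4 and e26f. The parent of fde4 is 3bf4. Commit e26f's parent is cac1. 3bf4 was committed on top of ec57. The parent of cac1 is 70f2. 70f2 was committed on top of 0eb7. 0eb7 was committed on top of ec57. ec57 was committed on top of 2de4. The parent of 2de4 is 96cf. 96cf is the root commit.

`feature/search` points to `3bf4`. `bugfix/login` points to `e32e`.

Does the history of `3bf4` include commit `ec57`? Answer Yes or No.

Ancestors of 3bf4 (commits reachable by following parents): {2de4, 3bf4, 96cf, ec57}.
ec57 is in that set, so it is an ancestor of 3bf4.

Yes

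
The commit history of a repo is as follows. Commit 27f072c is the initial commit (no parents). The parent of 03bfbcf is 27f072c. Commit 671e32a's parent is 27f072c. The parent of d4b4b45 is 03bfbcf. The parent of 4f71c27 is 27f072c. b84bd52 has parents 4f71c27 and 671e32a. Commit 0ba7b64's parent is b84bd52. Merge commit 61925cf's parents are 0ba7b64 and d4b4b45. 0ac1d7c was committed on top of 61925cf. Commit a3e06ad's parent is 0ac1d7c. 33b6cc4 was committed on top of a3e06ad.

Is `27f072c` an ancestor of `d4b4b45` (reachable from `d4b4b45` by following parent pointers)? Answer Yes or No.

Yes

Ancestors of d4b4b45 (commits reachable by following parents): {03bfbcf, 27f072c, d4b4b45}.
27f072c is in that set, so it is an ancestor of d4b4b45.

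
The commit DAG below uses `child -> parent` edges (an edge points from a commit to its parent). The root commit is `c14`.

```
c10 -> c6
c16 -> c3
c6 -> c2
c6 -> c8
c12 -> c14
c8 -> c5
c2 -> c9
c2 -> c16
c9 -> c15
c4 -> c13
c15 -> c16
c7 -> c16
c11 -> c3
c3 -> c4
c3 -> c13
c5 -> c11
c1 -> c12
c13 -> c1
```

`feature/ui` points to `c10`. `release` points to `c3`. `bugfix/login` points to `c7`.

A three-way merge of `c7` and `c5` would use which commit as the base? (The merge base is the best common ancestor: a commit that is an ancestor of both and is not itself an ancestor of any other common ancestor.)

Ancestors of c7: {c1, c12, c13, c14, c16, c3, c4, c7}.
Ancestors of c5: {c1, c11, c12, c13, c14, c3, c4, c5}.
Common ancestors: {c1, c12, c13, c14, c3, c4}.
Among these, c3 is not an ancestor of any other common ancestor — it is the merge base.

c3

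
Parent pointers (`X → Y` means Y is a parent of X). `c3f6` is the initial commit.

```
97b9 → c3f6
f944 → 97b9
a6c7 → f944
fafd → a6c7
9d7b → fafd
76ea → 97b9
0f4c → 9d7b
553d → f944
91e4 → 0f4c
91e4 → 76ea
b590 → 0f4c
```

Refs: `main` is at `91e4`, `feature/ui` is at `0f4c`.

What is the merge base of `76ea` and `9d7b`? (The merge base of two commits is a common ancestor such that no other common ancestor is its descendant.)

Ancestors of 76ea: {76ea, 97b9, c3f6}.
Ancestors of 9d7b: {97b9, 9d7b, a6c7, c3f6, f944, fafd}.
Common ancestors: {97b9, c3f6}.
Among these, 97b9 is not an ancestor of any other common ancestor — it is the merge base.

97b9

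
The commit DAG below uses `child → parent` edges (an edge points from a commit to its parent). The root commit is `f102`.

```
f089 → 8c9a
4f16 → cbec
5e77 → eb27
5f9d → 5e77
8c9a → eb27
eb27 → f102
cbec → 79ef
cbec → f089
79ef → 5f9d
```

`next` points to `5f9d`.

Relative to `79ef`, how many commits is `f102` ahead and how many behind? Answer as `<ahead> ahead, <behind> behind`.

Reachable from f102: {f102}.
Reachable from 79ef: {5e77, 5f9d, 79ef, eb27, f102}.
Only in f102's history (ahead): {} — 0.
Only in 79ef's history (behind): {5e77, 5f9d, 79ef, eb27} — 4.

0 ahead, 4 behind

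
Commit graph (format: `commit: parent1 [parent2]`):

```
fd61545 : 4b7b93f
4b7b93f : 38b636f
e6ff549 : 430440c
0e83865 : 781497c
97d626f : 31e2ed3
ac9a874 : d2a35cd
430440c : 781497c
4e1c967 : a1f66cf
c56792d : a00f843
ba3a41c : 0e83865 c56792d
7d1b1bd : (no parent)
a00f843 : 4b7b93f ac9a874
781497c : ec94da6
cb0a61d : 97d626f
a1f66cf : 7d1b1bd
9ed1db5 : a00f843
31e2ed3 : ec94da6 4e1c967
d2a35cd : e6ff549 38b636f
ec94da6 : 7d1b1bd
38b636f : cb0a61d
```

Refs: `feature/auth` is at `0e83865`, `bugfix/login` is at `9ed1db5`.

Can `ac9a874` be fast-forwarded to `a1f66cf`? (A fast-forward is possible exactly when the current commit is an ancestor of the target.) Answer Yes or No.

A fast-forward from ac9a874 to a1f66cf is possible iff ac9a874 is an ancestor of a1f66cf.
Ancestors of a1f66cf: {7d1b1bd, a1f66cf}.
ac9a874 is not among them, so fast-forward is not possible.

No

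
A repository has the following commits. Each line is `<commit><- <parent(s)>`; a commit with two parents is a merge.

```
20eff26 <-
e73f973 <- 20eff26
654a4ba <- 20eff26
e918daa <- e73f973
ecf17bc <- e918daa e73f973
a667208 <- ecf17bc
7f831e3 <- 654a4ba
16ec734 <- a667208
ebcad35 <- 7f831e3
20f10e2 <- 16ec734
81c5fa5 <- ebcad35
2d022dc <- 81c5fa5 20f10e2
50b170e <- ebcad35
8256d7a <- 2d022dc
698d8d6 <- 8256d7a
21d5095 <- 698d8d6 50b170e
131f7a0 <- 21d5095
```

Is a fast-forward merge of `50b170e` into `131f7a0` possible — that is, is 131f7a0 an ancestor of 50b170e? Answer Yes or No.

A fast-forward from 131f7a0 to 50b170e is possible iff 131f7a0 is an ancestor of 50b170e.
Ancestors of 50b170e: {20eff26, 50b170e, 654a4ba, 7f831e3, ebcad35}.
131f7a0 is not among them, so fast-forward is not possible.

No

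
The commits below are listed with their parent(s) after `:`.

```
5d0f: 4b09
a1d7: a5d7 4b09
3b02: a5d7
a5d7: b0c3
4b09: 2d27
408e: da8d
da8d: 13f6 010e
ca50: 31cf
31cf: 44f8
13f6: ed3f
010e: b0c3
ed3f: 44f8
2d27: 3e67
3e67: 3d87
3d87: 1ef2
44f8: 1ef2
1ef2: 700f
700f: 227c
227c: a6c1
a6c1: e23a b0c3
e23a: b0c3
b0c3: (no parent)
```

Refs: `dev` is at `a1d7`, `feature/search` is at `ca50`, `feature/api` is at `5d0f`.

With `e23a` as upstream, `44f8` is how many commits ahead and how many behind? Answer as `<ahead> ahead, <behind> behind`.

Reachable from 44f8: {1ef2, 227c, 44f8, 700f, a6c1, b0c3, e23a}.
Reachable from e23a: {b0c3, e23a}.
Only in 44f8's history (ahead): {1ef2, 227c, 44f8, 700f, a6c1} — 5.
Only in e23a's history (behind): {} — 0.

5 ahead, 0 behind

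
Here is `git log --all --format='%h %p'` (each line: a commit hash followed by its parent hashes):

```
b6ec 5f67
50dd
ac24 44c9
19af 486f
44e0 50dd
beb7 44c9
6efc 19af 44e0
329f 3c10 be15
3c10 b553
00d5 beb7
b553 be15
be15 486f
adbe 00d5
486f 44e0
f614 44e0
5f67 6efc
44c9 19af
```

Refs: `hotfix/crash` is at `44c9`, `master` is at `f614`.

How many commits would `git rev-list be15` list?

4

Walking parent pointers from be15: reachable set = {44e0, 486f, 50dd, be15}.
That is 4 commits.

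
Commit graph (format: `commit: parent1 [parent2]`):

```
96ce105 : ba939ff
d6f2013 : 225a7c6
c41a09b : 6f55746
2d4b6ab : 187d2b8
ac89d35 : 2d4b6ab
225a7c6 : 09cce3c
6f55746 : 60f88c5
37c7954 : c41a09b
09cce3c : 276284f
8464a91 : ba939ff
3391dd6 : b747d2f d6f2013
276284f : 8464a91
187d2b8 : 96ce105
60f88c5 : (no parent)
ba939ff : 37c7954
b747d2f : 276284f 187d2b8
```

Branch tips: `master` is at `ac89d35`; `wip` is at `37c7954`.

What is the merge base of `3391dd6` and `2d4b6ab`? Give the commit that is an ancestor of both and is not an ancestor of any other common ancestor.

Ancestors of 3391dd6: {09cce3c, 187d2b8, 225a7c6, 276284f, 3391dd6, 37c7954, 60f88c5, 6f55746, 8464a91, 96ce105, b747d2f, ba939ff, c41a09b, d6f2013}.
Ancestors of 2d4b6ab: {187d2b8, 2d4b6ab, 37c7954, 60f88c5, 6f55746, 96ce105, ba939ff, c41a09b}.
Common ancestors: {187d2b8, 37c7954, 60f88c5, 6f55746, 96ce105, ba939ff, c41a09b}.
Among these, 187d2b8 is not an ancestor of any other common ancestor — it is the merge base.

187d2b8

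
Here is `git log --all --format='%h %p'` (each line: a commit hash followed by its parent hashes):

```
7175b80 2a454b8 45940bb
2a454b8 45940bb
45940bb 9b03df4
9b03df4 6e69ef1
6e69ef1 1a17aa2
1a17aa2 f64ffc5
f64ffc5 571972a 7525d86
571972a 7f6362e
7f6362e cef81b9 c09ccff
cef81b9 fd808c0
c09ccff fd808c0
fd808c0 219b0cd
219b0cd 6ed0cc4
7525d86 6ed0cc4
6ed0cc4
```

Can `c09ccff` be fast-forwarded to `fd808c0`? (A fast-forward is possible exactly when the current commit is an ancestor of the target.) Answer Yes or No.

A fast-forward from c09ccff to fd808c0 is possible iff c09ccff is an ancestor of fd808c0.
Ancestors of fd808c0: {219b0cd, 6ed0cc4, fd808c0}.
c09ccff is not among them, so fast-forward is not possible.

No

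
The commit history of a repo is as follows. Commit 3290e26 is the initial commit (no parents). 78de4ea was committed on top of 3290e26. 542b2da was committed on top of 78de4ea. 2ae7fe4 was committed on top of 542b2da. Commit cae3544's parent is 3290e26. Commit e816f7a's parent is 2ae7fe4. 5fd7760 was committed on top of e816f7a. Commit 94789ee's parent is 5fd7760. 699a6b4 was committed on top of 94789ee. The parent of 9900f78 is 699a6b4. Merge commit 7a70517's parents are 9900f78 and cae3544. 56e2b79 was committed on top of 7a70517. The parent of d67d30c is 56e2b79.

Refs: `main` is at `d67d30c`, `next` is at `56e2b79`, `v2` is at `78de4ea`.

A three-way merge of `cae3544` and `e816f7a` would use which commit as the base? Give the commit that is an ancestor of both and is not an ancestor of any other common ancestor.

Ancestors of cae3544: {3290e26, cae3544}.
Ancestors of e816f7a: {2ae7fe4, 3290e26, 542b2da, 78de4ea, e816f7a}.
Common ancestors: {3290e26}.
The only common ancestor is 3290e26, so it is the merge base.

3290e26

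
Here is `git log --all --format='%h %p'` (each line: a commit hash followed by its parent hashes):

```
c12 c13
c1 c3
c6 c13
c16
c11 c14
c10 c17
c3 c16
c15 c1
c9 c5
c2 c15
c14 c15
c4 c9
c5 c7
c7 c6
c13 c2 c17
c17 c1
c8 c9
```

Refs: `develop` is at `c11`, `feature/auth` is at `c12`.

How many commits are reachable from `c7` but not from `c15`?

5

Reachable from c7: {c1, c13, c15, c16, c17, c2, c3, c6, c7}.
Reachable from c15: {c1, c15, c16, c3}.
In c7's history but not c15's: {c13, c17, c2, c6, c7} — 5 commits.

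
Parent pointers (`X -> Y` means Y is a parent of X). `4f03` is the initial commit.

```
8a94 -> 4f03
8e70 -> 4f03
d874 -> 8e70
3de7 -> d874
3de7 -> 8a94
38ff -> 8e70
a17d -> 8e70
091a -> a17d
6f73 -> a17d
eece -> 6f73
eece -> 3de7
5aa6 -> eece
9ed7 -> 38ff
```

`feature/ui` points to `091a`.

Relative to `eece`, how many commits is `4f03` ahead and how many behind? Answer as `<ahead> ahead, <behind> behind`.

0 ahead, 7 behind

Reachable from 4f03: {4f03}.
Reachable from eece: {3de7, 4f03, 6f73, 8a94, 8e70, a17d, d874, eece}.
Only in 4f03's history (ahead): {} — 0.
Only in eece's history (behind): {3de7, 6f73, 8a94, 8e70, a17d, d874, eece} — 7.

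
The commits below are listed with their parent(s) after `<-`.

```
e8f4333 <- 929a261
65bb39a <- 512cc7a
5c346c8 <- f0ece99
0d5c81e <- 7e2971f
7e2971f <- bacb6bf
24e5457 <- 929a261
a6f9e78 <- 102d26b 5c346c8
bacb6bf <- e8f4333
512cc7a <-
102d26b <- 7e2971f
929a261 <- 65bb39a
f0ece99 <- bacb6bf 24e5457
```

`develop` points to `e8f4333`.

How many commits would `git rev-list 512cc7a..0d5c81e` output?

6

Reachable from 0d5c81e: {0d5c81e, 512cc7a, 65bb39a, 7e2971f, 929a261, bacb6bf, e8f4333}.
Reachable from 512cc7a: {512cc7a}.
In 0d5c81e's history but not 512cc7a's: {0d5c81e, 65bb39a, 7e2971f, 929a261, bacb6bf, e8f4333} — 6 commits.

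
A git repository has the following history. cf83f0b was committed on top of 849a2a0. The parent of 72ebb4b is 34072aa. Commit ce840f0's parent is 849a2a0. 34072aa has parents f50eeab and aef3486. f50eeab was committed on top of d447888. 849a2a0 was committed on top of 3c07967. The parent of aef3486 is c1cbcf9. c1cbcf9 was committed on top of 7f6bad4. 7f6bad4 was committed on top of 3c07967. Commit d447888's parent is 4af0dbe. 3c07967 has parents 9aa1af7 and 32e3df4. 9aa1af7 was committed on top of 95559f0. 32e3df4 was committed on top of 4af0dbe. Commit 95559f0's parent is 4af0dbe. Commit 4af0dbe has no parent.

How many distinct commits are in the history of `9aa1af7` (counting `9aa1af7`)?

Walking parent pointers from 9aa1af7: reachable set = {4af0dbe, 95559f0, 9aa1af7}.
That is 3 commits.

3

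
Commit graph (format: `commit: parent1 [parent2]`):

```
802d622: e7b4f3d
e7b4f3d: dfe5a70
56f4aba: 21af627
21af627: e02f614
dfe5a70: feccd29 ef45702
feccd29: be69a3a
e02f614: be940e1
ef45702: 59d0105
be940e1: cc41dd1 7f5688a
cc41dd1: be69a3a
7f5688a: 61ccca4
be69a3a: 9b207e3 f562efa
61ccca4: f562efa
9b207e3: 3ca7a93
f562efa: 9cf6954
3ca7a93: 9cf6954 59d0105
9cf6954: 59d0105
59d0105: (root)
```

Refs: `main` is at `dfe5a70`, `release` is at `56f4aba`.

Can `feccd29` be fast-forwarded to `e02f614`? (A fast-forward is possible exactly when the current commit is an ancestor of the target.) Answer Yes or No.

No

A fast-forward from feccd29 to e02f614 is possible iff feccd29 is an ancestor of e02f614.
Ancestors of e02f614: {3ca7a93, 59d0105, 61ccca4, 7f5688a, 9b207e3, 9cf6954, be69a3a, be940e1, cc41dd1, e02f614, f562efa}.
feccd29 is not among them, so fast-forward is not possible.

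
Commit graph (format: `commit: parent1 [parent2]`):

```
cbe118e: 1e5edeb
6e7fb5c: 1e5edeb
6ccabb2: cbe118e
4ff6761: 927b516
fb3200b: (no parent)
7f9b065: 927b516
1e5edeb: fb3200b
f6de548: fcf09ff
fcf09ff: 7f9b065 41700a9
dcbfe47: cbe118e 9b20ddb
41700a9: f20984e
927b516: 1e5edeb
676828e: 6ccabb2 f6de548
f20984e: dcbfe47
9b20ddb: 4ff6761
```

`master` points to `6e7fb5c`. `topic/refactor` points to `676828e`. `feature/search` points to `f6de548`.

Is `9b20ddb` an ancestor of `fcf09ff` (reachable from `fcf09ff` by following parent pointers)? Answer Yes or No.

Yes

Ancestors of fcf09ff (commits reachable by following parents): {1e5edeb, 41700a9, 4ff6761, 7f9b065, 927b516, 9b20ddb, cbe118e, dcbfe47, f20984e, fb3200b, fcf09ff}.
9b20ddb is in that set, so it is an ancestor of fcf09ff.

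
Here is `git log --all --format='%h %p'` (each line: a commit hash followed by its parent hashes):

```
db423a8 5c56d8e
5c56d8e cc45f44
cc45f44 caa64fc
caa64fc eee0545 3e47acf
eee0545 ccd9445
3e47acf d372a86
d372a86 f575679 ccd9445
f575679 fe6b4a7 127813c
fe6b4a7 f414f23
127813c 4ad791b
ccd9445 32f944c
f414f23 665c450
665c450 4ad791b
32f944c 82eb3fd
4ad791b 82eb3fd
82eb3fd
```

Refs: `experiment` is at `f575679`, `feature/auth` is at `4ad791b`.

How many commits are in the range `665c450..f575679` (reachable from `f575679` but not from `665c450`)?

4

Reachable from f575679: {127813c, 4ad791b, 665c450, 82eb3fd, f414f23, f575679, fe6b4a7}.
Reachable from 665c450: {4ad791b, 665c450, 82eb3fd}.
In f575679's history but not 665c450's: {127813c, f414f23, f575679, fe6b4a7} — 4 commits.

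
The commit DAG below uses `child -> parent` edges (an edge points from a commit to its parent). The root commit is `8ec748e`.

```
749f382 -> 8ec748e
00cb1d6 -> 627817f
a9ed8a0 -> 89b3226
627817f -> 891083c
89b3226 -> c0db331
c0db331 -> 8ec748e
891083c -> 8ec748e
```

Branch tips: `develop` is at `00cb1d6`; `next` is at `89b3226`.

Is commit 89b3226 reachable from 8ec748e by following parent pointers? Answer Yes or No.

Ancestors of 8ec748e: {8ec748e}.
89b3226 is not in that set, so it is not an ancestor of 8ec748e.

No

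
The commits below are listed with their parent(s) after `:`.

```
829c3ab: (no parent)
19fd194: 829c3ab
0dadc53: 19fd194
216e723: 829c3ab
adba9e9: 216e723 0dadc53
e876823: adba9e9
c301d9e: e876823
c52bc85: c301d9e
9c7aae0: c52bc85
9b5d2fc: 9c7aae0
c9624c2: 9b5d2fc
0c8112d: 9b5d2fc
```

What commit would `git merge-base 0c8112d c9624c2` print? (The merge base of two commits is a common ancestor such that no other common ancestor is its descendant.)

Ancestors of 0c8112d: {0c8112d, 0dadc53, 19fd194, 216e723, 829c3ab, 9b5d2fc, 9c7aae0, adba9e9, c301d9e, c52bc85, e876823}.
Ancestors of c9624c2: {0dadc53, 19fd194, 216e723, 829c3ab, 9b5d2fc, 9c7aae0, adba9e9, c301d9e, c52bc85, c9624c2, e876823}.
Common ancestors: {0dadc53, 19fd194, 216e723, 829c3ab, 9b5d2fc, 9c7aae0, adba9e9, c301d9e, c52bc85, e876823}.
Among these, 9b5d2fc is not an ancestor of any other common ancestor — it is the merge base.

9b5d2fc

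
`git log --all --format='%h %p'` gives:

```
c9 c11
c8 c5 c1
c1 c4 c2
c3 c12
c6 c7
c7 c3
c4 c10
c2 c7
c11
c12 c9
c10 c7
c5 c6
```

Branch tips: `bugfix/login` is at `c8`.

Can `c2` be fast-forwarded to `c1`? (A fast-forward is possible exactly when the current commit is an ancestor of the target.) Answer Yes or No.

Yes

A fast-forward from c2 to c1 is possible iff c2 is an ancestor of c1.
Ancestors of c1: {c1, c10, c11, c12, c2, c3, c4, c7, c9}.
c2 is among them, so fast-forward is possible.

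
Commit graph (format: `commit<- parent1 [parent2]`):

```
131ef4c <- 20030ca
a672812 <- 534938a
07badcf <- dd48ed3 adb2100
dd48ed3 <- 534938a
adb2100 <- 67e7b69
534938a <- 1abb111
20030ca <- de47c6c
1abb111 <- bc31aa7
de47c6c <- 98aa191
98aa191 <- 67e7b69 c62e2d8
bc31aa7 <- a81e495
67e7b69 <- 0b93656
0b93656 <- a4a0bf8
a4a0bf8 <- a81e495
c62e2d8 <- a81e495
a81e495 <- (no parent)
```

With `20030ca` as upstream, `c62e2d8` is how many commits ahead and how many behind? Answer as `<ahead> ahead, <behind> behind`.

Reachable from c62e2d8: {a81e495, c62e2d8}.
Reachable from 20030ca: {0b93656, 20030ca, 67e7b69, 98aa191, a4a0bf8, a81e495, c62e2d8, de47c6c}.
Only in c62e2d8's history (ahead): {} — 0.
Only in 20030ca's history (behind): {0b93656, 20030ca, 67e7b69, 98aa191, a4a0bf8, de47c6c} — 6.

0 ahead, 6 behind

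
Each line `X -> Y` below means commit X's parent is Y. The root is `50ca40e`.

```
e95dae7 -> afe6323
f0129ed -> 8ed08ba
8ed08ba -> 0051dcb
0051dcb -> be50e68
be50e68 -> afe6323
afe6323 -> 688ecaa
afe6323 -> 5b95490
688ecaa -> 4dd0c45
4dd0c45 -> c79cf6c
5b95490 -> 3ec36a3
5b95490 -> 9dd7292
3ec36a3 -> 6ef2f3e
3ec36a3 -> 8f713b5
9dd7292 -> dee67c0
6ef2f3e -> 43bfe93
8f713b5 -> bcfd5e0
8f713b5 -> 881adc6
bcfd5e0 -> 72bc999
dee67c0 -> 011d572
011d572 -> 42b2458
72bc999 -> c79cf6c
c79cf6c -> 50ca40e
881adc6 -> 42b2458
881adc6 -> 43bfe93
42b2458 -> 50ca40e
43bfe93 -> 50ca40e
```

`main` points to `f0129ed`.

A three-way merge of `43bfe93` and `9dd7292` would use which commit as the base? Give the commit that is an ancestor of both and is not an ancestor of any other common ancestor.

50ca40e

Ancestors of 43bfe93: {43bfe93, 50ca40e}.
Ancestors of 9dd7292: {011d572, 42b2458, 50ca40e, 9dd7292, dee67c0}.
Common ancestors: {50ca40e}.
The only common ancestor is 50ca40e, so it is the merge base.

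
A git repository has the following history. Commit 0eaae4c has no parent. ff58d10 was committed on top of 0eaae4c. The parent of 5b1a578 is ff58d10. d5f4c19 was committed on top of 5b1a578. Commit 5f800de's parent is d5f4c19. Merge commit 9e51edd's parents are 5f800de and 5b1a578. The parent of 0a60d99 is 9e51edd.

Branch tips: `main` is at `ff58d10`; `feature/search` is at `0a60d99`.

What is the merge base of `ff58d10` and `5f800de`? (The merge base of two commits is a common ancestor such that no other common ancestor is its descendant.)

Ancestors of ff58d10: {0eaae4c, ff58d10}.
Ancestors of 5f800de: {0eaae4c, 5b1a578, 5f800de, d5f4c19, ff58d10}.
Common ancestors: {0eaae4c, ff58d10}.
Among these, ff58d10 is not an ancestor of any other common ancestor — it is the merge base.

ff58d10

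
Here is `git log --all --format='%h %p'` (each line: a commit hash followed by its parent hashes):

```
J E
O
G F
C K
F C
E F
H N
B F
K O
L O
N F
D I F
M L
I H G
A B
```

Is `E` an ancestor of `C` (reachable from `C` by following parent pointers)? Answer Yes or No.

Ancestors of C: {C, K, O}.
E is not in that set, so it is not an ancestor of C.

No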